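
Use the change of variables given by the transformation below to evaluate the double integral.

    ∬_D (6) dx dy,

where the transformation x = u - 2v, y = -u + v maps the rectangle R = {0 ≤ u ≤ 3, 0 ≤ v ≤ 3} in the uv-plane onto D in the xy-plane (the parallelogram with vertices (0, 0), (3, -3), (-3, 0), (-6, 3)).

Compute the Jacobian determinant of (x, y) with respect to (u, v):

    ∂(x,y)/∂(u,v) = | 1  -2 | = (1)(1) - (-2)(-1) = -1.
                   | -1  1 |

Its absolute value is |J| = 1 (the area scaling factor).

Substituting x = u - 2v, y = -u + v into the integrand,

    6 → 6,

so the integral becomes

    ∬_R (6) · |J| du dv = ∫_0^3 ∫_0^3 (6) dv du.

Inner (v): 18.
Outer (u): 54.

Therefore ∬_D (6) dx dy = 54.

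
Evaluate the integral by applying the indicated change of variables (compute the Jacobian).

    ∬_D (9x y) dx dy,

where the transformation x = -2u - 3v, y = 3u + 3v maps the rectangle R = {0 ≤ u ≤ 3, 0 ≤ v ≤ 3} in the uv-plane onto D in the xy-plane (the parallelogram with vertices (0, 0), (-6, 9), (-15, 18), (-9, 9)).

Compute the Jacobian determinant of (x, y) with respect to (u, v):

    ∂(x,y)/∂(u,v) = | -2  -3 | = (-2)(3) - (-3)(3) = 3.
                   | 3  3 |

Its absolute value is |J| = 3 (the area scaling factor).

Substituting x = -2u - 3v, y = 3u + 3v into the integrand,

    9x y → -54u^2 - 135u v - 81v^2,

so the integral becomes

    ∬_R (-54u^2 - 135u v - 81v^2) · |J| du dv = ∫_0^3 ∫_0^3 (-162u^2 - 405u v - 243v^2) dv du.

Inner (v): -486u^2 - 3645u/2 - 2187.
Outer (u): -76545/4.

Therefore ∬_D (9x y) dx dy = -76545/4.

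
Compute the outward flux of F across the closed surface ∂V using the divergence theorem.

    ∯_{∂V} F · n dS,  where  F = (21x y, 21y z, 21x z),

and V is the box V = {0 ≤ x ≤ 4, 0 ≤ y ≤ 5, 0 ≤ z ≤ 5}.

By the divergence theorem,

    ∯_{∂V} F · n dS = ∭_V (∇ · F) dV.

Compute the divergence:
    ∇ · F = ∂F_x/∂x + ∂F_y/∂y + ∂F_z/∂z = 21y + 21z + 21x = 21x + 21y + 21z.

V is a rectangular box, so dV = dx dy dz with 0 ≤ x ≤ 4, 0 ≤ y ≤ 5, 0 ≤ z ≤ 5.

Integrate (21x + 21y + 21z) over V as an iterated integral:

    ∭_V (∇·F) dV = ∫_0^{4} ∫_0^{5} ∫_0^{5} (21x + 21y + 21z) dz dy dx.

Inner (z from 0 to 5): 105x + 105y + 525/2.
Middle (y from 0 to 5): 525x + 2625.
Outer (x from 0 to 4): 14700.

Therefore ∯_{∂V} F · n dS = 14700.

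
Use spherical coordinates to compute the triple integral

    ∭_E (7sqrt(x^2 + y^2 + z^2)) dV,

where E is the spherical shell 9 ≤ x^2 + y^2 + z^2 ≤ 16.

In spherical coordinates, x = ρ sin(φ) cos(θ), y = ρ sin(φ) sin(θ), z = ρ cos(φ), and dV = ρ^2 sin(φ) dρ dφ dθ.

The integrand becomes 7ρ, so

    ∭_E (7sqrt(x^2 + y^2 + z^2)) dV = ∫_{0}^{2π} ∫_{0}^{π} ∫_{3}^{4} (7ρ) · ρ^2 sin(φ) dρ dφ dθ.

Inner (ρ): 1225sin(φ)/4.
Middle (φ): 1225/2.
Outer (θ): 1225π.

Therefore the triple integral equals 1225π.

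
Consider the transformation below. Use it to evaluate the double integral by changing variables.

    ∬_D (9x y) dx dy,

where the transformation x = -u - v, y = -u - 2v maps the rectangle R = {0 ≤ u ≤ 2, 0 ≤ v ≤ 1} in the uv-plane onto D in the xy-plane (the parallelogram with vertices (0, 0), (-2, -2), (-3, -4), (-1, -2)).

Compute the Jacobian determinant of (x, y) with respect to (u, v):

    ∂(x,y)/∂(u,v) = | -1  -1 | = (-1)(-2) - (-1)(-1) = 1.
                   | -1  -2 |

Its absolute value is |J| = 1 (the area scaling factor).

Substituting x = -u - v, y = -u - 2v into the integrand,

    9x y → 9u^2 + 27u v + 18v^2,

so the integral becomes

    ∬_R (9u^2 + 27u v + 18v^2) · |J| du dv = ∫_0^2 ∫_0^1 (9u^2 + 27u v + 18v^2) dv du.

Inner (v): 9u^2 + 27u/2 + 6.
Outer (u): 63.

Therefore ∬_D (9x y) dx dy = 63.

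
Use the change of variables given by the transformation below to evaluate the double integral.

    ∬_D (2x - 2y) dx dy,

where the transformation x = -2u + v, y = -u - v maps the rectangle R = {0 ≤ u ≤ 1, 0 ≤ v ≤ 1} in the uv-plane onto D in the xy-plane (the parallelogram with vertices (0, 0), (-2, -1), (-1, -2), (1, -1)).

Compute the Jacobian determinant of (x, y) with respect to (u, v):

    ∂(x,y)/∂(u,v) = | -2  1 | = (-2)(-1) - (1)(-1) = 3.
                   | -1  -1 |

Its absolute value is |J| = 3 (the area scaling factor).

Substituting x = -2u + v, y = -u - v into the integrand,

    2x - 2y → -2u + 4v,

so the integral becomes

    ∬_R (-2u + 4v) · |J| du dv = ∫_0^1 ∫_0^1 (-6u + 12v) dv du.

Inner (v): 6 - 6u.
Outer (u): 3.

Therefore ∬_D (2x - 2y) dx dy = 3.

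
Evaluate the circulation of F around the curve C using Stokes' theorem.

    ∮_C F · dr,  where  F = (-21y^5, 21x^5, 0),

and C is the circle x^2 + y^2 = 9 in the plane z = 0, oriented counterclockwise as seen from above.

Let S be the flat disk x^2 + y^2 ≤ 9 in the plane z = 0, with upward unit normal n̂ = ẑ. By Stokes' theorem,

    ∮_C F · dr = ∬_S (∇ × F) · n̂ dS = ∬_D (curl F)_z dA,

where D is the disk x^2 + y^2 ≤ 9.

Compute the curl of F = (-21y^5, 21x^5, 0):
    (∇ × F)_x = ∂F_z/∂y - ∂F_y/∂z = 0,
    (∇ × F)_y = ∂F_x/∂z - ∂F_z/∂x = 0,
    (∇ × F)_z = ∂F_y/∂x - ∂F_x/∂y = 105x^4 + 105y^4.

On z = 0, (curl F)_z = 105x^4 + 105y^4.

Convert to polar (x = r cos θ, y = r sin θ, dA = r dr dθ); the integrand becomes 105r^4(sin(θ)^4 + cos(θ)^4), so

    ∬_D (curl F)_z dA = ∫_0^{2π} ∫_0^{3} (105r^4(sin(θ)^4 + cos(θ)^4)) · r dr dθ.

Inner (r from 0 to 3): 25515sin(θ)^4/2 + 25515cos(θ)^4/2.
Outer (θ from 0 to 2π): 76545π/4.

Therefore ∮_C F · dr = 76545π/4.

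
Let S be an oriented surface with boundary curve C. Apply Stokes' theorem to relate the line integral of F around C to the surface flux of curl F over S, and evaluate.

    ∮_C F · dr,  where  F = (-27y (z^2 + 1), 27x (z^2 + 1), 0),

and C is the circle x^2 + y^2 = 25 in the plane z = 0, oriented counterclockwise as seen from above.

Let S be the flat disk x^2 + y^2 ≤ 25 in the plane z = 0, with upward unit normal n̂ = ẑ. By Stokes' theorem,

    ∮_C F · dr = ∬_S (∇ × F) · n̂ dS = ∬_D (curl F)_z dA,

where D is the disk x^2 + y^2 ≤ 25.

Compute the curl of F = (-27y (z^2 + 1), 27x (z^2 + 1), 0):
    (∇ × F)_x = ∂F_z/∂y - ∂F_y/∂z = -54x z,
    (∇ × F)_y = ∂F_x/∂z - ∂F_z/∂x = -54y z,
    (∇ × F)_z = ∂F_y/∂x - ∂F_x/∂y = 54z^2 + 54.

On z = 0, (curl F)_z = 54.

Convert to polar (x = r cos θ, y = r sin θ, dA = r dr dθ); the integrand becomes 54, so

    ∬_D (curl F)_z dA = ∫_0^{2π} ∫_0^{5} (54) · r dr dθ.

Inner (r from 0 to 5): 675.
Outer (θ from 0 to 2π): 1350π.

Therefore ∮_C F · dr = 1350π.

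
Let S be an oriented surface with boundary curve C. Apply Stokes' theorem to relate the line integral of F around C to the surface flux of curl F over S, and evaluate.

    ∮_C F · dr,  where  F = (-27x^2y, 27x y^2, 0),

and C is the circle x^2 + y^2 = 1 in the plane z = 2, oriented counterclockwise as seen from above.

Let S be the flat disk x^2 + y^2 ≤ 1 in the plane z = 2, with upward unit normal n̂ = ẑ. By Stokes' theorem,

    ∮_C F · dr = ∬_S (∇ × F) · n̂ dS = ∬_D (curl F)_z dA,

where D is the disk x^2 + y^2 ≤ 1.

Compute the curl of F = (-27x^2y, 27x y^2, 0):
    (∇ × F)_x = ∂F_z/∂y - ∂F_y/∂z = 0,
    (∇ × F)_y = ∂F_x/∂z - ∂F_z/∂x = 0,
    (∇ × F)_z = ∂F_y/∂x - ∂F_x/∂y = 27x^2 + 27y^2.

On z = 2, (curl F)_z = 27x^2 + 27y^2.

Convert to polar (x = r cos θ, y = r sin θ, dA = r dr dθ); the integrand becomes 27r^2, so

    ∬_D (curl F)_z dA = ∫_0^{2π} ∫_0^{1} (27r^2) · r dr dθ.

Inner (r from 0 to 1): 27/4.
Outer (θ from 0 to 2π): 27π/2.

Therefore ∮_C F · dr = 27π/2.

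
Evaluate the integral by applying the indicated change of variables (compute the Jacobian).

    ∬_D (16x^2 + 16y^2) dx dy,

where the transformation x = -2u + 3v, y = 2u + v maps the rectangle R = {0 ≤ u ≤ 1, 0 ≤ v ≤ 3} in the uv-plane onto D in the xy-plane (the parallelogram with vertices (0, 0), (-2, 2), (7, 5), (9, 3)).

Compute the Jacobian determinant of (x, y) with respect to (u, v):

    ∂(x,y)/∂(u,v) = | -2  3 | = (-2)(1) - (3)(2) = -8.
                   | 2  1 |

Its absolute value is |J| = 8 (the area scaling factor).

Substituting x = -2u + 3v, y = 2u + v into the integrand,

    16x^2 + 16y^2 → 128u^2 - 128u v + 160v^2,

so the integral becomes

    ∬_R (128u^2 - 128u v + 160v^2) · |J| du dv = ∫_0^1 ∫_0^3 (1024u^2 - 1024u v + 1280v^2) dv du.

Inner (v): 3072u^2 - 4608u + 11520.
Outer (u): 10240.

Therefore ∬_D (16x^2 + 16y^2) dx dy = 10240.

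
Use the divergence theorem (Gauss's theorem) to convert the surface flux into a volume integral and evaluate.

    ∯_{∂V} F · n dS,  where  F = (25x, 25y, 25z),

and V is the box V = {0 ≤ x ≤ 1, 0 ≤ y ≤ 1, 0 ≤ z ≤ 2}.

By the divergence theorem,

    ∯_{∂V} F · n dS = ∭_V (∇ · F) dV.

Compute the divergence:
    ∇ · F = ∂F_x/∂x + ∂F_y/∂y + ∂F_z/∂z = 25 + 25 + 25 = 75.

V is a rectangular box, so dV = dx dy dz with 0 ≤ x ≤ 1, 0 ≤ y ≤ 1, 0 ≤ z ≤ 2.

Integrate (75) over V as an iterated integral:

    ∭_V (∇·F) dV = ∫_0^{1} ∫_0^{1} ∫_0^{2} (75) dz dy dx.

Inner (z from 0 to 2): 150.
Middle (y from 0 to 1): 150.
Outer (x from 0 to 1): 150.

Therefore ∯_{∂V} F · n dS = 150.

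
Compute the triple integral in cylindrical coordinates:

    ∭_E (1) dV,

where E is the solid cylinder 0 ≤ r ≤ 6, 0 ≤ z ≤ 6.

In cylindrical coordinates, x = r cos(θ), y = r sin(θ), z = z, and dV = r dr dθ dz.

The integrand becomes 1, so

    ∭_E (1) dV = ∫_{0}^{2π} ∫_{0}^{6} ∫_{0}^{6} (1) · r dz dr dθ.

Inner (z): 6r.
Middle (r from 0 to 6): 108.
Outer (θ): 216π.

Therefore the triple integral equals 216π.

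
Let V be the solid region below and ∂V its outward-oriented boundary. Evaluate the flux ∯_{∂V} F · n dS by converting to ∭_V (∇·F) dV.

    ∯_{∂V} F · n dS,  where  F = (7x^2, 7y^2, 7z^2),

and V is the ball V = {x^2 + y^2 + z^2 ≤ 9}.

By the divergence theorem,

    ∯_{∂V} F · n dS = ∭_V (∇ · F) dV.

Compute the divergence:
    ∇ · F = ∂F_x/∂x + ∂F_y/∂y + ∂F_z/∂z = 14x + 14y + 14z.

In spherical coordinates, x = ρ sin(φ) cos(θ), y = ρ sin(φ) sin(θ), z = ρ cos(φ), dV = ρ^2 sin(φ) dρ dφ dθ, with 0 ≤ ρ ≤ 3, 0 ≤ φ ≤ π, 0 ≤ θ ≤ 2π.

The integrand, after substitution and multiplying by the volume element, becomes (14ρ (sqrt(2)sin(φ)sin(θ + π/4) + cos(φ))) · ρ^2 sin(φ), so

    ∭_V (∇·F) dV = ∫_0^{2π} ∫_0^{π} ∫_0^{3} (14ρ (sqrt(2)sin(φ)sin(θ + π/4) + cos(φ))) · ρ^2 sin(φ) dρ dφ dθ.

Inner (ρ from 0 to 3): 567(sqrt(2)sin(φ)sin(θ + π/4) + cos(φ))sin(φ)/2.
Middle (φ from 0 to π): 567sqrt(2)π sin(θ + π/4)/4.
Outer (θ from 0 to 2π): 0.

Therefore ∯_{∂V} F · n dS = 0.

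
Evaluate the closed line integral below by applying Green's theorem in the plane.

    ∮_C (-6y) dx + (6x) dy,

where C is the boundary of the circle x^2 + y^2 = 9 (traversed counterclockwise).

Green's theorem converts the closed line integral into a double integral over the enclosed region D:

    ∮_C P dx + Q dy = ∬_D (∂Q/∂x - ∂P/∂y) dA.

Here P = -6y, Q = 6x, so

    ∂Q/∂x = 6,    ∂P/∂y = -6,
    ∂Q/∂x - ∂P/∂y = 12.

D is the region x^2 + y^2 ≤ 9. Evaluating the double integral:

In polar coordinates (x = r cos θ, y = r sin θ, dA = r dr dθ) the integrand becomes 12, so

    ∬_D (12) dA = ∫_0^{2π} ∫_0^{3} (12) · r dr dθ.

Inner (r from 0 to 3): 54.
Outer (θ from 0 to 2π): 108π.

Therefore ∮_C P dx + Q dy = 108π.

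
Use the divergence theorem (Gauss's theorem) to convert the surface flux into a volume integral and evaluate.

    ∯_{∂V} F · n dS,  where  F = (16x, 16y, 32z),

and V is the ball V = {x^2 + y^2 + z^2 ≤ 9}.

By the divergence theorem,

    ∯_{∂V} F · n dS = ∭_V (∇ · F) dV.

Compute the divergence:
    ∇ · F = ∂F_x/∂x + ∂F_y/∂y + ∂F_z/∂z = 16 + 16 + 32 = 64.

In spherical coordinates, x = ρ sin(φ) cos(θ), y = ρ sin(φ) sin(θ), z = ρ cos(φ), dV = ρ^2 sin(φ) dρ dφ dθ, with 0 ≤ ρ ≤ 3, 0 ≤ φ ≤ π, 0 ≤ θ ≤ 2π.

The integrand, after substitution and multiplying by the volume element, becomes (64) · ρ^2 sin(φ), so

    ∭_V (∇·F) dV = ∫_0^{2π} ∫_0^{π} ∫_0^{3} (64) · ρ^2 sin(φ) dρ dφ dθ.

Inner (ρ from 0 to 3): 576sin(φ).
Middle (φ from 0 to π): 1152.
Outer (θ from 0 to 2π): 2304π.

Therefore ∯_{∂V} F · n dS = 2304π.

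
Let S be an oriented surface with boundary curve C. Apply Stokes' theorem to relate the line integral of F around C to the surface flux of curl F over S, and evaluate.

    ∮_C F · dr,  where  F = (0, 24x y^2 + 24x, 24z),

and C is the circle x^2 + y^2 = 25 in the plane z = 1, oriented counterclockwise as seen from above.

Let S be the flat disk x^2 + y^2 ≤ 25 in the plane z = 1, with upward unit normal n̂ = ẑ. By Stokes' theorem,

    ∮_C F · dr = ∬_S (∇ × F) · n̂ dS = ∬_D (curl F)_z dA,

where D is the disk x^2 + y^2 ≤ 25.

Compute the curl of F = (0, 24x y^2 + 24x, 24z):
    (∇ × F)_x = ∂F_z/∂y - ∂F_y/∂z = 0,
    (∇ × F)_y = ∂F_x/∂z - ∂F_z/∂x = 0,
    (∇ × F)_z = ∂F_y/∂x - ∂F_x/∂y = 24y^2 + 24.

On z = 1, (curl F)_z = 24y^2 + 24.

Convert to polar (x = r cos θ, y = r sin θ, dA = r dr dθ); the integrand becomes 24r^2sin(θ)^2 + 24, so

    ∬_D (curl F)_z dA = ∫_0^{2π} ∫_0^{5} (24r^2sin(θ)^2 + 24) · r dr dθ.

Inner (r from 0 to 5): 3750sin(θ)^2 + 300.
Outer (θ from 0 to 2π): 4350π.

Therefore ∮_C F · dr = 4350π.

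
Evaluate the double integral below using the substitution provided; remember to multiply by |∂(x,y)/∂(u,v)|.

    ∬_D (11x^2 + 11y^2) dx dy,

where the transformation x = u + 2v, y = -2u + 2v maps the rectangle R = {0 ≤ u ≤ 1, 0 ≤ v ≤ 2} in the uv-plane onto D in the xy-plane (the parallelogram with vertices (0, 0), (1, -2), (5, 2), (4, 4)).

Compute the Jacobian determinant of (x, y) with respect to (u, v):

    ∂(x,y)/∂(u,v) = | 1  2 | = (1)(2) - (2)(-2) = 6.
                   | -2  2 |

Its absolute value is |J| = 6 (the area scaling factor).

Substituting x = u + 2v, y = -2u + 2v into the integrand,

    11x^2 + 11y^2 → 55u^2 - 44u v + 88v^2,

so the integral becomes

    ∬_R (55u^2 - 44u v + 88v^2) · |J| du dv = ∫_0^1 ∫_0^2 (330u^2 - 264u v + 528v^2) dv du.

Inner (v): 660u^2 - 528u + 1408.
Outer (u): 1364.

Therefore ∬_D (11x^2 + 11y^2) dx dy = 1364.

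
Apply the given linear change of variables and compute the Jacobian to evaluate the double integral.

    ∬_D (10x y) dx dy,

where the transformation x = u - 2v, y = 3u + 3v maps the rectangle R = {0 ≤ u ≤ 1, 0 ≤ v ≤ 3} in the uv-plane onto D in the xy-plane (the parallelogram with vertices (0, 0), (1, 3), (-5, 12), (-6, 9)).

Compute the Jacobian determinant of (x, y) with respect to (u, v):

    ∂(x,y)/∂(u,v) = | 1  -2 | = (1)(3) - (-2)(3) = 9.
                   | 3  3 |

Its absolute value is |J| = 9 (the area scaling factor).

Substituting x = u - 2v, y = 3u + 3v into the integrand,

    10x y → 30u^2 - 30u v - 60v^2,

so the integral becomes

    ∬_R (30u^2 - 30u v - 60v^2) · |J| du dv = ∫_0^1 ∫_0^3 (270u^2 - 270u v - 540v^2) dv du.

Inner (v): 810u^2 - 1215u - 4860.
Outer (u): -10395/2.

Therefore ∬_D (10x y) dx dy = -10395/2.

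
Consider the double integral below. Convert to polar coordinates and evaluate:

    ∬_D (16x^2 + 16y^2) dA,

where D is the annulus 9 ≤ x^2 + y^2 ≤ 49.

The region D is 3 ≤ r ≤ 7, 0 ≤ θ ≤ 2π in polar coordinates, where x = r cos(θ), y = r sin(θ), and dA = r dr dθ.

Under the substitution, the integrand becomes 16r^2, so

    ∬_D (16x^2 + 16y^2) dA = ∫_{0}^{2π} ∫_{3}^{7} (16r^2) · r dr dθ.

Inner integral (in r): ∫_{3}^{7} (16r^2) · r dr = 9280.

Outer integral (in θ): ∫_{0}^{2π} (9280) dθ = 18560π.

Therefore ∬_D (16x^2 + 16y^2) dA = 18560π.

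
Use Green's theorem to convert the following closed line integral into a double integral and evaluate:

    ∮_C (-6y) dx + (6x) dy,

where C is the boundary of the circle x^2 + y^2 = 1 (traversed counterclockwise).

Green's theorem converts the closed line integral into a double integral over the enclosed region D:

    ∮_C P dx + Q dy = ∬_D (∂Q/∂x - ∂P/∂y) dA.

Here P = -6y, Q = 6x, so

    ∂Q/∂x = 6,    ∂P/∂y = -6,
    ∂Q/∂x - ∂P/∂y = 12.

D is the region x^2 + y^2 ≤ 1. Evaluating the double integral:

In polar coordinates (x = r cos θ, y = r sin θ, dA = r dr dθ) the integrand becomes 12, so

    ∬_D (12) dA = ∫_0^{2π} ∫_0^{1} (12) · r dr dθ.

Inner (r from 0 to 1): 6.
Outer (θ from 0 to 2π): 12π.

Therefore ∮_C P dx + Q dy = 12π.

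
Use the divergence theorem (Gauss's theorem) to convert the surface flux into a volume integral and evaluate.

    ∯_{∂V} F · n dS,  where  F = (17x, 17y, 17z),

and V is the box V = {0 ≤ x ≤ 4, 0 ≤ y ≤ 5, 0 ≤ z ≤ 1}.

By the divergence theorem,

    ∯_{∂V} F · n dS = ∭_V (∇ · F) dV.

Compute the divergence:
    ∇ · F = ∂F_x/∂x + ∂F_y/∂y + ∂F_z/∂z = 17 + 17 + 17 = 51.

V is a rectangular box, so dV = dx dy dz with 0 ≤ x ≤ 4, 0 ≤ y ≤ 5, 0 ≤ z ≤ 1.

Integrate (51) over V as an iterated integral:

    ∭_V (∇·F) dV = ∫_0^{4} ∫_0^{5} ∫_0^{1} (51) dz dy dx.

Inner (z from 0 to 1): 51.
Middle (y from 0 to 5): 255.
Outer (x from 0 to 4): 1020.

Therefore ∯_{∂V} F · n dS = 1020.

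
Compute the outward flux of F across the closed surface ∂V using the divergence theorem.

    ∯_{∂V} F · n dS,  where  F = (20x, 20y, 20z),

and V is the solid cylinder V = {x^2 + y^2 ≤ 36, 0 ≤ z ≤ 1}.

By the divergence theorem,

    ∯_{∂V} F · n dS = ∭_V (∇ · F) dV.

Compute the divergence:
    ∇ · F = ∂F_x/∂x + ∂F_y/∂y + ∂F_z/∂z = 20 + 20 + 20 = 60.

In cylindrical coordinates, x = r cos(θ), y = r sin(θ), z = z, dV = r dr dθ dz, with 0 ≤ r ≤ 6, 0 ≤ θ ≤ 2π, 0 ≤ z ≤ 1.

The integrand, after substitution and multiplying by the volume element, becomes (60) · r, so

    ∭_V (∇·F) dV = ∫_0^{2π} ∫_0^{6} ∫_0^{1} (60) · r dz dr dθ.

Inner (z from 0 to 1): 60r.
Middle (r from 0 to 6): 1080.
Outer (θ from 0 to 2π): 2160π.

Therefore ∯_{∂V} F · n dS = 2160π.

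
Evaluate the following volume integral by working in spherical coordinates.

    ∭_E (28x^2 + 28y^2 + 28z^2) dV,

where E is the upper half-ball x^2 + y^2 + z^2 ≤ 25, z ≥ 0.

In spherical coordinates, x = ρ sin(φ) cos(θ), y = ρ sin(φ) sin(θ), z = ρ cos(φ), and dV = ρ^2 sin(φ) dρ dφ dθ.

The integrand becomes 28ρ^2, so

    ∭_E (28x^2 + 28y^2 + 28z^2) dV = ∫_{0}^{2π} ∫_{0}^{π/2} ∫_{0}^{5} (28ρ^2) · ρ^2 sin(φ) dρ dφ dθ.

Inner (ρ): 17500sin(φ).
Middle (φ): 17500.
Outer (θ): 35000π.

Therefore the triple integral equals 35000π.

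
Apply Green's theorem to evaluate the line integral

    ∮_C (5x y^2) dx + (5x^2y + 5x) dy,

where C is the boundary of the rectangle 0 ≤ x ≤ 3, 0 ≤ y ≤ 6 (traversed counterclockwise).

Green's theorem converts the closed line integral into a double integral over the enclosed region D:

    ∮_C P dx + Q dy = ∬_D (∂Q/∂x - ∂P/∂y) dA.

Here P = 5x y^2, Q = 5x^2y + 5x, so

    ∂Q/∂x = 10x y + 5,    ∂P/∂y = 10x y,
    ∂Q/∂x - ∂P/∂y = 5.

D is the region 0 ≤ x ≤ 3, 0 ≤ y ≤ 6. Evaluating the double integral:

    ∬_D (5) dA = ∫_0^{3} ∫_0^{6} (5) dy dx.

Inner (y from 0 to 6): 30.
Outer (x from 0 to 3): 90.

Therefore ∮_C P dx + Q dy = 90.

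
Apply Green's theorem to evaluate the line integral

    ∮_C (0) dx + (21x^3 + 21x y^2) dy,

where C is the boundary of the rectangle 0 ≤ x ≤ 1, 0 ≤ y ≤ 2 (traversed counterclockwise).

Green's theorem converts the closed line integral into a double integral over the enclosed region D:

    ∮_C P dx + Q dy = ∬_D (∂Q/∂x - ∂P/∂y) dA.

Here P = 0, Q = 21x^3 + 21x y^2, so

    ∂Q/∂x = 63x^2 + 21y^2,    ∂P/∂y = 0,
    ∂Q/∂x - ∂P/∂y = 63x^2 + 21y^2.

D is the region 0 ≤ x ≤ 1, 0 ≤ y ≤ 2. Evaluating the double integral:

    ∬_D (63x^2 + 21y^2) dA = ∫_0^{1} ∫_0^{2} (63x^2 + 21y^2) dy dx.

Inner (y from 0 to 2): 126x^2 + 56.
Outer (x from 0 to 1): 98.

Therefore ∮_C P dx + Q dy = 98.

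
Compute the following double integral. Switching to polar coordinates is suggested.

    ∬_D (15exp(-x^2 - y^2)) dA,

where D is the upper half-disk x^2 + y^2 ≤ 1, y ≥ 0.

The region D is 0 ≤ r ≤ 1, 0 ≤ θ ≤ π in polar coordinates, where x = r cos(θ), y = r sin(θ), and dA = r dr dθ.

Under the substitution, the integrand becomes 15exp(-r^2), so

    ∬_D (15exp(-x^2 - y^2)) dA = ∫_{0}^{π} ∫_{0}^{1} (15exp(-r^2)) · r dr dθ.

Inner integral (in r): ∫_{0}^{1} (15exp(-r^2)) · r dr = 15/2 - 15exp(-1)/2.

Outer integral (in θ): ∫_{0}^{π} (15/2 - 15exp(-1)/2) dθ = -15π (1 - e)exp(-1)/2.

Therefore ∬_D (15exp(-x^2 - y^2)) dA = -15π (1 - e)exp(-1)/2.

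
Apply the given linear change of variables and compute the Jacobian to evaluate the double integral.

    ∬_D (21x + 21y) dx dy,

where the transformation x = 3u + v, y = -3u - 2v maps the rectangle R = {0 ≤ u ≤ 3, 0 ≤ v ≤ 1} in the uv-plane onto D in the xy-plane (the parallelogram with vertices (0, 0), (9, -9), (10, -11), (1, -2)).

Compute the Jacobian determinant of (x, y) with respect to (u, v):

    ∂(x,y)/∂(u,v) = | 3  1 | = (3)(-2) - (1)(-3) = -3.
                   | -3  -2 |

Its absolute value is |J| = 3 (the area scaling factor).

Substituting x = 3u + v, y = -3u - 2v into the integrand,

    21x + 21y → -21v,

so the integral becomes

    ∬_R (-21v) · |J| du dv = ∫_0^3 ∫_0^1 (-63v) dv du.

Inner (v): -63/2.
Outer (u): -189/2.

Therefore ∬_D (21x + 21y) dx dy = -189/2.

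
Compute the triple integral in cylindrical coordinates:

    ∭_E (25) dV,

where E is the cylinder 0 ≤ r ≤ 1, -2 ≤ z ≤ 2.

In cylindrical coordinates, x = r cos(θ), y = r sin(θ), z = z, and dV = r dr dθ dz.

The integrand becomes 25, so

    ∭_E (25) dV = ∫_{0}^{2π} ∫_{0}^{1} ∫_{-2}^{2} (25) · r dz dr dθ.

Inner (z): 100r.
Middle (r from 0 to 1): 50.
Outer (θ): 100π.

Therefore the triple integral equals 100π.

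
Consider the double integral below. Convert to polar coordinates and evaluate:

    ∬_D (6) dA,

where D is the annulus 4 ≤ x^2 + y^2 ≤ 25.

The region D is 2 ≤ r ≤ 5, 0 ≤ θ ≤ 2π in polar coordinates, where x = r cos(θ), y = r sin(θ), and dA = r dr dθ.

Under the substitution, the integrand becomes 6, so

    ∬_D (6) dA = ∫_{0}^{2π} ∫_{2}^{5} (6) · r dr dθ.

Inner integral (in r): ∫_{2}^{5} (6) · r dr = 63.

Outer integral (in θ): ∫_{0}^{2π} (63) dθ = 126π.

Therefore ∬_D (6) dA = 126π.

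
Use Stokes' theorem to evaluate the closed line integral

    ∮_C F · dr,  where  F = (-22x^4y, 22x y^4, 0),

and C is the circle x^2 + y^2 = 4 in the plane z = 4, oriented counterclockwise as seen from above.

Let S be the flat disk x^2 + y^2 ≤ 4 in the plane z = 4, with upward unit normal n̂ = ẑ. By Stokes' theorem,

    ∮_C F · dr = ∬_S (∇ × F) · n̂ dS = ∬_D (curl F)_z dA,

where D is the disk x^2 + y^2 ≤ 4.

Compute the curl of F = (-22x^4y, 22x y^4, 0):
    (∇ × F)_x = ∂F_z/∂y - ∂F_y/∂z = 0,
    (∇ × F)_y = ∂F_x/∂z - ∂F_z/∂x = 0,
    (∇ × F)_z = ∂F_y/∂x - ∂F_x/∂y = 22x^4 + 22y^4.

On z = 4, (curl F)_z = 22x^4 + 22y^4.

Convert to polar (x = r cos θ, y = r sin θ, dA = r dr dθ); the integrand becomes 22r^4(sin(θ)^4 + cos(θ)^4), so

    ∬_D (curl F)_z dA = ∫_0^{2π} ∫_0^{2} (22r^4(sin(θ)^4 + cos(θ)^4)) · r dr dθ.

Inner (r from 0 to 2): 704sin(θ)^4/3 + 704cos(θ)^4/3.
Outer (θ from 0 to 2π): 352π.

Therefore ∮_C F · dr = 352π.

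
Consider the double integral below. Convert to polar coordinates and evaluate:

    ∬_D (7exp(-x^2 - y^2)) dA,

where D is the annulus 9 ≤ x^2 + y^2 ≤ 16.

The region D is 3 ≤ r ≤ 4, 0 ≤ θ ≤ 2π in polar coordinates, where x = r cos(θ), y = r sin(θ), and dA = r dr dθ.

Under the substitution, the integrand becomes 7exp(-r^2), so

    ∬_D (7exp(-x^2 - y^2)) dA = ∫_{0}^{2π} ∫_{3}^{4} (7exp(-r^2)) · r dr dθ.

Inner integral (in r): ∫_{3}^{4} (7exp(-r^2)) · r dr = -(7 - 7exp(7))exp(-16)/2.

Outer integral (in θ): ∫_{0}^{2π} (-(7 - 7exp(7))exp(-16)/2) dθ = -7π (1 - exp(7))exp(-16).

Therefore ∬_D (7exp(-x^2 - y^2)) dA = -7π (1 - exp(7))exp(-16).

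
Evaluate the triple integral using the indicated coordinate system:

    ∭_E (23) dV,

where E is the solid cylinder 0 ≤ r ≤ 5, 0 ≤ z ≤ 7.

In cylindrical coordinates, x = r cos(θ), y = r sin(θ), z = z, and dV = r dr dθ dz.

The integrand becomes 23, so

    ∭_E (23) dV = ∫_{0}^{2π} ∫_{0}^{5} ∫_{0}^{7} (23) · r dz dr dθ.

Inner (z): 161r.
Middle (r from 0 to 5): 4025/2.
Outer (θ): 4025π.

Therefore the triple integral equals 4025π.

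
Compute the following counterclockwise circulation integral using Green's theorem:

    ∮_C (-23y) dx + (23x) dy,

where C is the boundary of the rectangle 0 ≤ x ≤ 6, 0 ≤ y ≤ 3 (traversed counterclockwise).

Green's theorem converts the closed line integral into a double integral over the enclosed region D:

    ∮_C P dx + Q dy = ∬_D (∂Q/∂x - ∂P/∂y) dA.

Here P = -23y, Q = 23x, so

    ∂Q/∂x = 23,    ∂P/∂y = -23,
    ∂Q/∂x - ∂P/∂y = 46.

D is the region 0 ≤ x ≤ 6, 0 ≤ y ≤ 3. Evaluating the double integral:

    ∬_D (46) dA = ∫_0^{6} ∫_0^{3} (46) dy dx.

Inner (y from 0 to 3): 138.
Outer (x from 0 to 6): 828.

Therefore ∮_C P dx + Q dy = 828.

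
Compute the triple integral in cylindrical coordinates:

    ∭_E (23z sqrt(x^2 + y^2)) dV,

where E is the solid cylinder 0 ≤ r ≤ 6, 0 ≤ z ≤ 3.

In cylindrical coordinates, x = r cos(θ), y = r sin(θ), z = z, and dV = r dr dθ dz.

The integrand becomes 23r z, so

    ∭_E (23z sqrt(x^2 + y^2)) dV = ∫_{0}^{2π} ∫_{0}^{6} ∫_{0}^{3} (23r z) · r dz dr dθ.

Inner (z): 207r^2/2.
Middle (r from 0 to 6): 7452.
Outer (θ): 14904π.

Therefore the triple integral equals 14904π.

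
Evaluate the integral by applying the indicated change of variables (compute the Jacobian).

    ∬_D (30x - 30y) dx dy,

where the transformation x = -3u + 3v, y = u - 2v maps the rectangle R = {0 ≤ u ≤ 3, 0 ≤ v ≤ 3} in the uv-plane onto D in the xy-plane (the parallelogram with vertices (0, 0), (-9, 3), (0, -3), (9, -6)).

Compute the Jacobian determinant of (x, y) with respect to (u, v):

    ∂(x,y)/∂(u,v) = | -3  3 | = (-3)(-2) - (3)(1) = 3.
                   | 1  -2 |

Its absolute value is |J| = 3 (the area scaling factor).

Substituting x = -3u + 3v, y = u - 2v into the integrand,

    30x - 30y → -120u + 150v,

so the integral becomes

    ∬_R (-120u + 150v) · |J| du dv = ∫_0^3 ∫_0^3 (-360u + 450v) dv du.

Inner (v): 2025 - 1080u.
Outer (u): 1215.

Therefore ∬_D (30x - 30y) dx dy = 1215.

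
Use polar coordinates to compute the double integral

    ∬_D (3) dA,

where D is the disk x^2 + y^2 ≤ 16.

The region D is 0 ≤ r ≤ 4, 0 ≤ θ ≤ 2π in polar coordinates, where x = r cos(θ), y = r sin(θ), and dA = r dr dθ.

Under the substitution, the integrand becomes 3, so

    ∬_D (3) dA = ∫_{0}^{2π} ∫_{0}^{4} (3) · r dr dθ.

Inner integral (in r): ∫_{0}^{4} (3) · r dr = 24.

Outer integral (in θ): ∫_{0}^{2π} (24) dθ = 48π.

Therefore ∬_D (3) dA = 48π.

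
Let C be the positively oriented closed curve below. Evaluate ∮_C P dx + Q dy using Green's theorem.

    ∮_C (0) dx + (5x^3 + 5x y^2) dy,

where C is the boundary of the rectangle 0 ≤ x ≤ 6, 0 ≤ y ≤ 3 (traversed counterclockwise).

Green's theorem converts the closed line integral into a double integral over the enclosed region D:

    ∮_C P dx + Q dy = ∬_D (∂Q/∂x - ∂P/∂y) dA.

Here P = 0, Q = 5x^3 + 5x y^2, so

    ∂Q/∂x = 15x^2 + 5y^2,    ∂P/∂y = 0,
    ∂Q/∂x - ∂P/∂y = 15x^2 + 5y^2.

D is the region 0 ≤ x ≤ 6, 0 ≤ y ≤ 3. Evaluating the double integral:

    ∬_D (15x^2 + 5y^2) dA = ∫_0^{6} ∫_0^{3} (15x^2 + 5y^2) dy dx.

Inner (y from 0 to 3): 45x^2 + 45.
Outer (x from 0 to 6): 3510.

Therefore ∮_C P dx + Q dy = 3510.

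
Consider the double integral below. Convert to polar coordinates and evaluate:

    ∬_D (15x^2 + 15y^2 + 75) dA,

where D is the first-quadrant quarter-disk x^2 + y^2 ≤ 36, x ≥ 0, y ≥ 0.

The region D is 0 ≤ r ≤ 6, 0 ≤ θ ≤ π/2 in polar coordinates, where x = r cos(θ), y = r sin(θ), and dA = r dr dθ.

Under the substitution, the integrand becomes 15r^2 + 75, so

    ∬_D (15x^2 + 15y^2 + 75) dA = ∫_{0}^{π/2} ∫_{0}^{6} (15r^2 + 75) · r dr dθ.

Inner integral (in r): ∫_{0}^{6} (15r^2 + 75) · r dr = 6210.

Outer integral (in θ): ∫_{0}^{π/2} (6210) dθ = 3105π.

Therefore ∬_D (15x^2 + 15y^2 + 75) dA = 3105π.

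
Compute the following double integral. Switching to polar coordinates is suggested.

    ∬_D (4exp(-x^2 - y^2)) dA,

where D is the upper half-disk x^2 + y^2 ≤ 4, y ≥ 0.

The region D is 0 ≤ r ≤ 2, 0 ≤ θ ≤ π in polar coordinates, where x = r cos(θ), y = r sin(θ), and dA = r dr dθ.

Under the substitution, the integrand becomes 4exp(-r^2), so

    ∬_D (4exp(-x^2 - y^2)) dA = ∫_{0}^{π} ∫_{0}^{2} (4exp(-r^2)) · r dr dθ.

Inner integral (in r): ∫_{0}^{2} (4exp(-r^2)) · r dr = 2 - 2exp(-4).

Outer integral (in θ): ∫_{0}^{π} (2 - 2exp(-4)) dθ = -2π exp(-4) + 2π.

Therefore ∬_D (4exp(-x^2 - y^2)) dA = -2π exp(-4) + 2π.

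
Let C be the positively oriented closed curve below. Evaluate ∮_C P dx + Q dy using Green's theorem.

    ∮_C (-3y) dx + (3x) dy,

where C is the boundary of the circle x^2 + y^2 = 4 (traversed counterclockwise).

Green's theorem converts the closed line integral into a double integral over the enclosed region D:

    ∮_C P dx + Q dy = ∬_D (∂Q/∂x - ∂P/∂y) dA.

Here P = -3y, Q = 3x, so

    ∂Q/∂x = 3,    ∂P/∂y = -3,
    ∂Q/∂x - ∂P/∂y = 6.

D is the region x^2 + y^2 ≤ 4. Evaluating the double integral:

In polar coordinates (x = r cos θ, y = r sin θ, dA = r dr dθ) the integrand becomes 6, so

    ∬_D (6) dA = ∫_0^{2π} ∫_0^{2} (6) · r dr dθ.

Inner (r from 0 to 2): 12.
Outer (θ from 0 to 2π): 24π.

Therefore ∮_C P dx + Q dy = 24π.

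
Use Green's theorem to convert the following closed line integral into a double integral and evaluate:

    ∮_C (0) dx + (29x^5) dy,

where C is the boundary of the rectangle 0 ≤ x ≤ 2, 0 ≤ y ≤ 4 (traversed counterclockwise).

Green's theorem converts the closed line integral into a double integral over the enclosed region D:

    ∮_C P dx + Q dy = ∬_D (∂Q/∂x - ∂P/∂y) dA.

Here P = 0, Q = 29x^5, so

    ∂Q/∂x = 145x^4,    ∂P/∂y = 0,
    ∂Q/∂x - ∂P/∂y = 145x^4.

D is the region 0 ≤ x ≤ 2, 0 ≤ y ≤ 4. Evaluating the double integral:

    ∬_D (145x^4) dA = ∫_0^{2} ∫_0^{4} (145x^4) dy dx.

Inner (y from 0 to 4): 580x^4.
Outer (x from 0 to 2): 3712.

Therefore ∮_C P dx + Q dy = 3712.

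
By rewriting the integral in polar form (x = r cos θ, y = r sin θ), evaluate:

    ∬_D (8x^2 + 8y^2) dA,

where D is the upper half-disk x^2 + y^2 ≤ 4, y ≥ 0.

The region D is 0 ≤ r ≤ 2, 0 ≤ θ ≤ π in polar coordinates, where x = r cos(θ), y = r sin(θ), and dA = r dr dθ.

Under the substitution, the integrand becomes 8r^2, so

    ∬_D (8x^2 + 8y^2) dA = ∫_{0}^{π} ∫_{0}^{2} (8r^2) · r dr dθ.

Inner integral (in r): ∫_{0}^{2} (8r^2) · r dr = 32.

Outer integral (in θ): ∫_{0}^{π} (32) dθ = 32π.

Therefore ∬_D (8x^2 + 8y^2) dA = 32π.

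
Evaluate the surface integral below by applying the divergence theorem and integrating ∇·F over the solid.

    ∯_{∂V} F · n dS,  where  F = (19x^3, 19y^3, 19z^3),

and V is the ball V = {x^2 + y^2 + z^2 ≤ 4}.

By the divergence theorem,

    ∯_{∂V} F · n dS = ∭_V (∇ · F) dV.

Compute the divergence:
    ∇ · F = ∂F_x/∂x + ∂F_y/∂y + ∂F_z/∂z = 57x^2 + 57y^2 + 57z^2.

In spherical coordinates, x = ρ sin(φ) cos(θ), y = ρ sin(φ) sin(θ), z = ρ cos(φ), dV = ρ^2 sin(φ) dρ dφ dθ, with 0 ≤ ρ ≤ 2, 0 ≤ φ ≤ π, 0 ≤ θ ≤ 2π.

The integrand, after substitution and multiplying by the volume element, becomes (57ρ^2) · ρ^2 sin(φ), so

    ∭_V (∇·F) dV = ∫_0^{2π} ∫_0^{π} ∫_0^{2} (57ρ^2) · ρ^2 sin(φ) dρ dφ dθ.

Inner (ρ from 0 to 2): 1824sin(φ)/5.
Middle (φ from 0 to π): 3648/5.
Outer (θ from 0 to 2π): 7296π/5.

Therefore ∯_{∂V} F · n dS = 7296π/5.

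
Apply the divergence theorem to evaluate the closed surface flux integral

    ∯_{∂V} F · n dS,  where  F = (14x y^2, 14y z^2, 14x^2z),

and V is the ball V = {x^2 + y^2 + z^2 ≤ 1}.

By the divergence theorem,

    ∯_{∂V} F · n dS = ∭_V (∇ · F) dV.

Compute the divergence:
    ∇ · F = ∂F_x/∂x + ∂F_y/∂y + ∂F_z/∂z = 14y^2 + 14z^2 + 14x^2 = 14x^2 + 14y^2 + 14z^2.

In spherical coordinates, x = ρ sin(φ) cos(θ), y = ρ sin(φ) sin(θ), z = ρ cos(φ), dV = ρ^2 sin(φ) dρ dφ dθ, with 0 ≤ ρ ≤ 1, 0 ≤ φ ≤ π, 0 ≤ θ ≤ 2π.

The integrand, after substitution and multiplying by the volume element, becomes (14ρ^2) · ρ^2 sin(φ), so

    ∭_V (∇·F) dV = ∫_0^{2π} ∫_0^{π} ∫_0^{1} (14ρ^2) · ρ^2 sin(φ) dρ dφ dθ.

Inner (ρ from 0 to 1): 14sin(φ)/5.
Middle (φ from 0 to π): 28/5.
Outer (θ from 0 to 2π): 56π/5.

Therefore ∯_{∂V} F · n dS = 56π/5.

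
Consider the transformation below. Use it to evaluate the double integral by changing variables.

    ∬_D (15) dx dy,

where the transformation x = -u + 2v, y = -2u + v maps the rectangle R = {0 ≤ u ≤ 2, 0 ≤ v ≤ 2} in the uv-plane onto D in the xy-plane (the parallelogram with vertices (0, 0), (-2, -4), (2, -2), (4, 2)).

Compute the Jacobian determinant of (x, y) with respect to (u, v):

    ∂(x,y)/∂(u,v) = | -1  2 | = (-1)(1) - (2)(-2) = 3.
                   | -2  1 |

Its absolute value is |J| = 3 (the area scaling factor).

Substituting x = -u + 2v, y = -2u + v into the integrand,

    15 → 15,

so the integral becomes

    ∬_R (15) · |J| du dv = ∫_0^2 ∫_0^2 (45) dv du.

Inner (v): 90.
Outer (u): 180.

Therefore ∬_D (15) dx dy = 180.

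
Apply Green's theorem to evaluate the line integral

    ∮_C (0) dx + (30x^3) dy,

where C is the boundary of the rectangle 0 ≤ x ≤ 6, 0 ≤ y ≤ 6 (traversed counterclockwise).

Green's theorem converts the closed line integral into a double integral over the enclosed region D:

    ∮_C P dx + Q dy = ∬_D (∂Q/∂x - ∂P/∂y) dA.

Here P = 0, Q = 30x^3, so

    ∂Q/∂x = 90x^2,    ∂P/∂y = 0,
    ∂Q/∂x - ∂P/∂y = 90x^2.

D is the region 0 ≤ x ≤ 6, 0 ≤ y ≤ 6. Evaluating the double integral:

    ∬_D (90x^2) dA = ∫_0^{6} ∫_0^{6} (90x^2) dy dx.

Inner (y from 0 to 6): 540x^2.
Outer (x from 0 to 6): 38880.

Therefore ∮_C P dx + Q dy = 38880.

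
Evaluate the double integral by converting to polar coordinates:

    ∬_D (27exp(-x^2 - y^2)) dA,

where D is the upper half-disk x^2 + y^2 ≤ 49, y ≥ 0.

The region D is 0 ≤ r ≤ 7, 0 ≤ θ ≤ π in polar coordinates, where x = r cos(θ), y = r sin(θ), and dA = r dr dθ.

Under the substitution, the integrand becomes 27exp(-r^2), so

    ∬_D (27exp(-x^2 - y^2)) dA = ∫_{0}^{π} ∫_{0}^{7} (27exp(-r^2)) · r dr dθ.

Inner integral (in r): ∫_{0}^{7} (27exp(-r^2)) · r dr = 27/2 - 27exp(-49)/2.

Outer integral (in θ): ∫_{0}^{π} (27/2 - 27exp(-49)/2) dθ = -27π (1 - exp(49))exp(-49)/2.

Therefore ∬_D (27exp(-x^2 - y^2)) dA = -27π (1 - exp(49))exp(-49)/2.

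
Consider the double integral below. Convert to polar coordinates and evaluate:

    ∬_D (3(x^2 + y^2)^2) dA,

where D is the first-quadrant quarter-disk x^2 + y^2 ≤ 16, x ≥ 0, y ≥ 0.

The region D is 0 ≤ r ≤ 4, 0 ≤ θ ≤ π/2 in polar coordinates, where x = r cos(θ), y = r sin(θ), and dA = r dr dθ.

Under the substitution, the integrand becomes 3r^4, so

    ∬_D (3(x^2 + y^2)^2) dA = ∫_{0}^{π/2} ∫_{0}^{4} (3r^4) · r dr dθ.

Inner integral (in r): ∫_{0}^{4} (3r^4) · r dr = 2048.

Outer integral (in θ): ∫_{0}^{π/2} (2048) dθ = 1024π.

Therefore ∬_D (3(x^2 + y^2)^2) dA = 1024π.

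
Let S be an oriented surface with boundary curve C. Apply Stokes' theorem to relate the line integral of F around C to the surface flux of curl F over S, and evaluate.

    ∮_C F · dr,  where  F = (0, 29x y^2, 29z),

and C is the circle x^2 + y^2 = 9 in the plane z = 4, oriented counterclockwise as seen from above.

Let S be the flat disk x^2 + y^2 ≤ 9 in the plane z = 4, with upward unit normal n̂ = ẑ. By Stokes' theorem,

    ∮_C F · dr = ∬_S (∇ × F) · n̂ dS = ∬_D (curl F)_z dA,

where D is the disk x^2 + y^2 ≤ 9.

Compute the curl of F = (0, 29x y^2, 29z):
    (∇ × F)_x = ∂F_z/∂y - ∂F_y/∂z = 0,
    (∇ × F)_y = ∂F_x/∂z - ∂F_z/∂x = 0,
    (∇ × F)_z = ∂F_y/∂x - ∂F_x/∂y = 29y^2.

On z = 4, (curl F)_z = 29y^2.

Convert to polar (x = r cos θ, y = r sin θ, dA = r dr dθ); the integrand becomes 29r^2sin(θ)^2, so

    ∬_D (curl F)_z dA = ∫_0^{2π} ∫_0^{3} (29r^2sin(θ)^2) · r dr dθ.

Inner (r from 0 to 3): 2349sin(θ)^2/4.
Outer (θ from 0 to 2π): 2349π/4.

Therefore ∮_C F · dr = 2349π/4.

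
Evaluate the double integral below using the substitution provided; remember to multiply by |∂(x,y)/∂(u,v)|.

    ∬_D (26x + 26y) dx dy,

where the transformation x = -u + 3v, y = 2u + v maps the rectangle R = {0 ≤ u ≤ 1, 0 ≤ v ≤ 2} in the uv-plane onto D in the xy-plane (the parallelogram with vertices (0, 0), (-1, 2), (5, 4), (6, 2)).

Compute the Jacobian determinant of (x, y) with respect to (u, v):

    ∂(x,y)/∂(u,v) = | -1  3 | = (-1)(1) - (3)(2) = -7.
                   | 2  1 |

Its absolute value is |J| = 7 (the area scaling factor).

Substituting x = -u + 3v, y = 2u + v into the integrand,

    26x + 26y → 26u + 104v,

so the integral becomes

    ∬_R (26u + 104v) · |J| du dv = ∫_0^1 ∫_0^2 (182u + 728v) dv du.

Inner (v): 364u + 1456.
Outer (u): 1638.

Therefore ∬_D (26x + 26y) dx dy = 1638.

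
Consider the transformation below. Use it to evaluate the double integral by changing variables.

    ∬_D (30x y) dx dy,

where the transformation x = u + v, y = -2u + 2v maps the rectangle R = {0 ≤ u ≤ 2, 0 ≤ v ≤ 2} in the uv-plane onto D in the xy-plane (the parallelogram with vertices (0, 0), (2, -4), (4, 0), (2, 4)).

Compute the Jacobian determinant of (x, y) with respect to (u, v):

    ∂(x,y)/∂(u,v) = | 1  1 | = (1)(2) - (1)(-2) = 4.
                   | -2  2 |

Its absolute value is |J| = 4 (the area scaling factor).

Substituting x = u + v, y = -2u + 2v into the integrand,

    30x y → -60u^2 + 60v^2,

so the integral becomes

    ∬_R (-60u^2 + 60v^2) · |J| du dv = ∫_0^2 ∫_0^2 (-240u^2 + 240v^2) dv du.

Inner (v): 640 - 480u^2.
Outer (u): 0.

Therefore ∬_D (30x y) dx dy = 0.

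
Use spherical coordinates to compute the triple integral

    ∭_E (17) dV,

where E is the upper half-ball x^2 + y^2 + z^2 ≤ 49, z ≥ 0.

In spherical coordinates, x = ρ sin(φ) cos(θ), y = ρ sin(φ) sin(θ), z = ρ cos(φ), and dV = ρ^2 sin(φ) dρ dφ dθ.

The integrand becomes 17, so

    ∭_E (17) dV = ∫_{0}^{2π} ∫_{0}^{π/2} ∫_{0}^{7} (17) · ρ^2 sin(φ) dρ dφ dθ.

Inner (ρ): 5831sin(φ)/3.
Middle (φ): 5831/3.
Outer (θ): 11662π/3.

Therefore the triple integral equals 11662π/3.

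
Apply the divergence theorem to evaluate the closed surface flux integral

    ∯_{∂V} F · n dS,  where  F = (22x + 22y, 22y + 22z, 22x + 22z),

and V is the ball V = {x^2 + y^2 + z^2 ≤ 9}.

By the divergence theorem,

    ∯_{∂V} F · n dS = ∭_V (∇ · F) dV.

Compute the divergence:
    ∇ · F = ∂F_x/∂x + ∂F_y/∂y + ∂F_z/∂z = 22 + 22 + 22 = 66.

In spherical coordinates, x = ρ sin(φ) cos(θ), y = ρ sin(φ) sin(θ), z = ρ cos(φ), dV = ρ^2 sin(φ) dρ dφ dθ, with 0 ≤ ρ ≤ 3, 0 ≤ φ ≤ π, 0 ≤ θ ≤ 2π.

The integrand, after substitution and multiplying by the volume element, becomes (66) · ρ^2 sin(φ), so

    ∭_V (∇·F) dV = ∫_0^{2π} ∫_0^{π} ∫_0^{3} (66) · ρ^2 sin(φ) dρ dφ dθ.

Inner (ρ from 0 to 3): 594sin(φ).
Middle (φ from 0 to π): 1188.
Outer (θ from 0 to 2π): 2376π.

Therefore ∯_{∂V} F · n dS = 2376π.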